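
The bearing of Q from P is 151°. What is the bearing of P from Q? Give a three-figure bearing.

331°

Back-bearing = 151° + 180° = 331°.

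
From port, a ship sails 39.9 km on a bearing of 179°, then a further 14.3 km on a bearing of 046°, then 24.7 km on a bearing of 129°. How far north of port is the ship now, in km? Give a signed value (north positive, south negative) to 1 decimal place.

-45.5 km

Leg 1 (179°, 39.9 km): east 39.9 sin 179° = 0.70, north 39.9 cos 179° = -39.89
Leg 2 (046°, 14.3 km): east 14.3 sin 46° = 10.29, north 14.3 cos 46° = 9.93
Leg 3 (129°, 24.7 km): east 24.7 sin 129° = 19.20, north 24.7 cos 129° = -15.54
Net north component: -45.50 km.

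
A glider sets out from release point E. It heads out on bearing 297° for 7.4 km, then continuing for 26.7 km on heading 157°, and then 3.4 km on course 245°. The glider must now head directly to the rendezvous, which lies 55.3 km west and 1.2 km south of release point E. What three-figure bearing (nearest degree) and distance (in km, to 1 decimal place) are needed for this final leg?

291°, 60.0 km

Leg 1 (297°, 7.4 km): east 7.4 sin 297° = -6.59, north 7.4 cos 297° = 3.36
Leg 2 (157°, 26.7 km): east 26.7 sin 157° = 10.43, north 26.7 cos 157° = -24.58
Leg 3 (245°, 3.4 km): east 3.4 sin 245° = -3.08, north 3.4 cos 245° = -1.44
Current position: (0.76, -22.65). Target: (-55.3, -1.2). Remaining: Δeast = -56.06, Δnorth = 21.45.
Bearing = atan2(-56.06, 21.45) mod 360° = 290.94°; distance = √((-56.06)² + (21.45)²) = 60.023 km.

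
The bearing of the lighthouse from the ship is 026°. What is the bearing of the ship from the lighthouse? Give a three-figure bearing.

Back-bearing = 026° + 180° = 206°.

206°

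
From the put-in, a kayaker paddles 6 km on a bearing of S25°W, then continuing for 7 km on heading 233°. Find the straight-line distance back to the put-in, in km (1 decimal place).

12.6 km

Leg 1 (S25°W, 6 km): east 6 sin 205° = -2.54, north 6 cos 205° = -5.44
Leg 2 (233°, 7 km): east 7 sin 233° = -5.59, north 7 cos 233° = -4.21
Net: -8.13 east, -9.65 north. Distance = √((-8.13)² + (-9.65)²) = 12.616 km.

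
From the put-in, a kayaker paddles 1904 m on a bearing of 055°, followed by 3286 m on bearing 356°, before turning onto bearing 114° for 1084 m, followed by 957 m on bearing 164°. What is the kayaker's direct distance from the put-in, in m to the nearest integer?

Leg 1 (055°, 1904 m): east 1904 sin 55° = 1559.67, north 1904 cos 55° = 1092.09
Leg 2 (356°, 3286 m): east 3286 sin 356° = -229.22, north 3286 cos 356° = 3278.00
Leg 3 (114°, 1084 m): east 1084 sin 114° = 990.28, north 1084 cos 114° = -440.90
Leg 4 (164°, 957 m): east 957 sin 164° = 263.78, north 957 cos 164° = -919.93
Net: 2584.51 east, 3009.26 north. Distance = √((2584.51)² + (3009.26)²) = 3966.778 m.

3967 m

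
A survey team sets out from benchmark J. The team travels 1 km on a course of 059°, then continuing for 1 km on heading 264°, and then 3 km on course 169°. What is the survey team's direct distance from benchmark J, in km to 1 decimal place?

2.6 km

Leg 1 (059°, 1 km): east 1 sin 59° = 0.86, north 1 cos 59° = 0.52
Leg 2 (264°, 1 km): east 1 sin 264° = -0.99, north 1 cos 264° = -0.10
Leg 3 (169°, 3 km): east 3 sin 169° = 0.57, north 3 cos 169° = -2.94
Net: 0.44 east, -2.53 north. Distance = √((0.44)² + (-2.53)²) = 2.571 km.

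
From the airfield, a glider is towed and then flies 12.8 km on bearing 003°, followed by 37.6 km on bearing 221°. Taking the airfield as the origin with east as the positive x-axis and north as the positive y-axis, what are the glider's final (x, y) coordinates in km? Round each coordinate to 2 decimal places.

Leg 1 (003°, 12.8 km): east 12.8 sin 3° = 0.67, north 12.8 cos 3° = 12.78
Leg 2 (221°, 37.6 km): east 37.6 sin 221° = -24.67, north 37.6 cos 221° = -28.38
Summing: -24.00 km east, -15.59 km north → (-24.00, -15.59).

(-24.00, -15.59)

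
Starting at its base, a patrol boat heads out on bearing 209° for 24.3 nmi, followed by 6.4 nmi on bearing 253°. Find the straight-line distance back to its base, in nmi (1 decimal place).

29.2 nmi

Leg 1 (209°, 24.3 nmi): east 24.3 sin 209° = -11.78, north 24.3 cos 209° = -21.25
Leg 2 (253°, 6.4 nmi): east 6.4 sin 253° = -6.12, north 6.4 cos 253° = -1.87
Net: -17.90 east, -23.12 north. Distance = √((-17.90)² + (-23.12)²) = 29.244 nmi.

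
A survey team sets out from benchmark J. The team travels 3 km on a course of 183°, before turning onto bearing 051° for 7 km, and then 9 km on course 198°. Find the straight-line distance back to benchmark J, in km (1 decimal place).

Leg 1 (183°, 3 km): east 3 sin 183° = -0.16, north 3 cos 183° = -3.00
Leg 2 (051°, 7 km): east 7 sin 51° = 5.44, north 7 cos 51° = 4.41
Leg 3 (198°, 9 km): east 9 sin 198° = -2.78, north 9 cos 198° = -8.56
Net: 2.50 east, -7.15 north. Distance = √((2.50)² + (-7.15)²) = 7.575 km.

7.6 km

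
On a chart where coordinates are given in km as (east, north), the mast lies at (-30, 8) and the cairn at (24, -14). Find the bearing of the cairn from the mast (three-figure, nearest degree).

Δeast = 24 − -30 = 54.00; Δnorth = -14 − 8 = -22.00.
Bearing = atan2(Δeast, Δnorth) mod 360° = 112.17° ≈ 112°.

112°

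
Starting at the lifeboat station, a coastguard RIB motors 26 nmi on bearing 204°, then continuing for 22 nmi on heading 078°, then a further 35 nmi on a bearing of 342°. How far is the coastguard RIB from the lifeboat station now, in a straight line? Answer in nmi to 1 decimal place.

14.1 nmi

Leg 1 (204°, 26 nmi): east 26 sin 204° = -10.58, north 26 cos 204° = -23.75
Leg 2 (078°, 22 nmi): east 22 sin 78° = 21.52, north 22 cos 78° = 4.57
Leg 3 (342°, 35 nmi): east 35 sin 342° = -10.82, north 35 cos 342° = 33.29
Net: 0.13 east, 14.11 north. Distance = √((0.13)² + (14.11)²) = 14.109 nmi.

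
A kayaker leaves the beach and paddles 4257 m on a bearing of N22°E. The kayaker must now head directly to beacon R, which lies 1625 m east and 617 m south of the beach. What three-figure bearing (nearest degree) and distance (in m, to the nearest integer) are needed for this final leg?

Leg 1 (N22°E, 4257 m): east 4257 sin 22° = 1594.70, north 4257 cos 22° = 3947.02
Current position: (1594.70, 3947.02). Target: (1625, -617). Remaining: Δeast = 30.30, Δnorth = -4564.02.
Bearing = atan2(30.30, -4564.02) mod 360° = 179.62°; distance = √((30.30)² + (-4564.02)²) = 4564.122 m.

180°, 4564 m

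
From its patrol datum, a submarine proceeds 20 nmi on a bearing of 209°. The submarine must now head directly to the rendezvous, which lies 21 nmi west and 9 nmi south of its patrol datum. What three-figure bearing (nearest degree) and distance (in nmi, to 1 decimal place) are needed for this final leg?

307°, 14.1 nmi

Leg 1 (209°, 20 nmi): east 20 sin 209° = -9.70, north 20 cos 209° = -17.49
Current position: (-9.70, -17.49). Target: (-21, -9). Remaining: Δeast = -11.30, Δnorth = 8.49.
Bearing = atan2(-11.30, 8.49) mod 360° = 306.92°; distance = √((-11.30)² + (8.49)²) = 14.138 nmi.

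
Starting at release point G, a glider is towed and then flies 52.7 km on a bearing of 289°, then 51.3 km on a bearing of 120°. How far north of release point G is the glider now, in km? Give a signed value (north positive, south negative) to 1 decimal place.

Leg 1 (289°, 52.7 km): east 52.7 sin 289° = -49.83, north 52.7 cos 289° = 17.16
Leg 2 (120°, 51.3 km): east 51.3 sin 120° = 44.43, north 51.3 cos 120° = -25.65
Net north component: -8.49 km.

-8.5 km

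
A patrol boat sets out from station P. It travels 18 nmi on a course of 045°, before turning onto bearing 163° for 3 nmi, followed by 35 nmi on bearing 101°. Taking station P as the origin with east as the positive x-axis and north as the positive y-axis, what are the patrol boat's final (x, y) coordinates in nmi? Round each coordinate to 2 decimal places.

(47.96, 3.18)

Leg 1 (045°, 18 nmi): east 18 sin 45° = 12.73, north 18 cos 45° = 12.73
Leg 2 (163°, 3 nmi): east 3 sin 163° = 0.88, north 3 cos 163° = -2.87
Leg 3 (101°, 35 nmi): east 35 sin 101° = 34.36, north 35 cos 101° = -6.68
Summing: 47.96 nmi east, 3.18 nmi north → (47.96, 3.18).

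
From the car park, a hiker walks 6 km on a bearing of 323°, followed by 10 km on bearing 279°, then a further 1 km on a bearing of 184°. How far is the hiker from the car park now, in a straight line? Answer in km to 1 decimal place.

Leg 1 (323°, 6 km): east 6 sin 323° = -3.61, north 6 cos 323° = 4.79
Leg 2 (279°, 10 km): east 10 sin 279° = -9.88, north 10 cos 279° = 1.56
Leg 3 (184°, 1 km): east 1 sin 184° = -0.07, north 1 cos 184° = -1.00
Net: -13.56 east, 5.36 north. Distance = √((-13.56)² + (5.36)²) = 14.578 km.

14.6 km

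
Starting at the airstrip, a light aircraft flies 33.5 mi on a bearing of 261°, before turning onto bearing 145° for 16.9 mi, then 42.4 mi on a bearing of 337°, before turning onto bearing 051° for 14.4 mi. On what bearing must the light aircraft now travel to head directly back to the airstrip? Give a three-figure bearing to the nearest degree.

135°

Leg 1 (261°, 33.5 mi): east 33.5 sin 261° = -33.09, north 33.5 cos 261° = -5.24
Leg 2 (145°, 16.9 mi): east 16.9 sin 145° = 9.69, north 16.9 cos 145° = -13.84
Leg 3 (337°, 42.4 mi): east 42.4 sin 337° = -16.57, north 42.4 cos 337° = 39.03
Leg 4 (051°, 14.4 mi): east 14.4 sin 51° = 11.19, north 14.4 cos 51° = 9.06
Net displacement: -28.77 east, 29.01 north. Direction back to start is (28.77, -29.01): bearing = atan2(28.77, -29.01) mod 360° = 135.24° ≈ 135°.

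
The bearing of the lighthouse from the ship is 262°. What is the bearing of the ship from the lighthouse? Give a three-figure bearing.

082°

Back-bearing = 262° − 180° = 082°.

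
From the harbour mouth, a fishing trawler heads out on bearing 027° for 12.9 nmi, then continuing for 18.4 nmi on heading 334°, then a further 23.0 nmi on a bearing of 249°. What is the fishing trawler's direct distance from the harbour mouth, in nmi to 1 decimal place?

30.9 nmi

Leg 1 (027°, 12.9 nmi): east 12.9 sin 27° = 5.86, north 12.9 cos 27° = 11.49
Leg 2 (334°, 18.4 nmi): east 18.4 sin 334° = -8.07, north 18.4 cos 334° = 16.54
Leg 3 (249°, 23.0 nmi): east 23.0 sin 249° = -21.47, north 23.0 cos 249° = -8.24
Net: -23.68 east, 19.79 north. Distance = √((-23.68)² + (19.79)²) = 30.862 nmi.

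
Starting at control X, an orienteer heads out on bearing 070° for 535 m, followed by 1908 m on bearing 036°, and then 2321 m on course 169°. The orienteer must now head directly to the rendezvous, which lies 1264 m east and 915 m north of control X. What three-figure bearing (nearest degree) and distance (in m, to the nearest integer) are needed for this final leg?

331°, 1672 m

Leg 1 (070°, 535 m): east 535 sin 70° = 502.74, north 535 cos 70° = 182.98
Leg 2 (036°, 1908 m): east 1908 sin 36° = 1121.49, north 1908 cos 36° = 1543.60
Leg 3 (169°, 2321 m): east 2321 sin 169° = 442.87, north 2321 cos 169° = -2278.36
Current position: (2067.10, -551.77). Target: (1264, 915). Remaining: Δeast = -803.10, Δnorth = 1466.77.
Bearing = atan2(-803.10, 1466.77) mod 360° = 331.30°; distance = √((-803.10)² + (1466.77)²) = 1672.239 m.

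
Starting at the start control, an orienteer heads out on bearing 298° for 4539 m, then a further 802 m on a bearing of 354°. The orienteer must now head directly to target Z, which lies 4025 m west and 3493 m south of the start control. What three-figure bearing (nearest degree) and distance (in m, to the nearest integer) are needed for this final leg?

179°, 6422 m

Leg 1 (298°, 4539 m): east 4539 sin 298° = -4007.70, north 4539 cos 298° = 2130.93
Leg 2 (354°, 802 m): east 802 sin 354° = -83.83, north 802 cos 354° = 797.61
Current position: (-4091.53, 2928.54). Target: (-4025, -3493). Remaining: Δeast = 66.53, Δnorth = -6421.54.
Bearing = atan2(66.53, -6421.54) mod 360° = 179.41°; distance = √((66.53)² + (-6421.54)²) = 6421.883 m.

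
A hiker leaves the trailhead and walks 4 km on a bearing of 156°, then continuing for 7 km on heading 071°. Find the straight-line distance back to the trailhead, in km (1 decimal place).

8.4 km

Leg 1 (156°, 4 km): east 4 sin 156° = 1.63, north 4 cos 156° = -3.65
Leg 2 (071°, 7 km): east 7 sin 71° = 6.62, north 7 cos 71° = 2.28
Net: 8.25 east, -1.38 north. Distance = √((8.25)² + (-1.38)²) = 8.359 km.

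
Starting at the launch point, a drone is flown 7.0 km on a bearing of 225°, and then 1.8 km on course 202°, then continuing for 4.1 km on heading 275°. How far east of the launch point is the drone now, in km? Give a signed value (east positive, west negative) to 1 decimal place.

-9.7 km

Leg 1 (225°, 7.0 km): east 7.0 sin 225° = -4.95, north 7.0 cos 225° = -4.95
Leg 2 (202°, 1.8 km): east 1.8 sin 202° = -0.67, north 1.8 cos 202° = -1.67
Leg 3 (275°, 4.1 km): east 4.1 sin 275° = -4.08, north 4.1 cos 275° = 0.36
Net east component: -9.71 km.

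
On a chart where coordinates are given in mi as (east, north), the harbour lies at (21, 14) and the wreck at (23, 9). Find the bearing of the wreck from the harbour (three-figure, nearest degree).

158°

Δeast = 23 − 21 = 2.00; Δnorth = 9 − 14 = -5.00.
Bearing = atan2(Δeast, Δnorth) mod 360° = 158.20° ≈ 158°.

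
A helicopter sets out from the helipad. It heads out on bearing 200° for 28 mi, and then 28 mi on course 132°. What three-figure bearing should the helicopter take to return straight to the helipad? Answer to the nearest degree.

346°

Leg 1 (200°, 28 mi): east 28 sin 200° = -9.58, north 28 cos 200° = -26.31
Leg 2 (132°, 28 mi): east 28 sin 132° = 20.81, north 28 cos 132° = -18.74
Net displacement: 11.23 east, -45.05 north. Direction back to start is (-11.23, 45.05): bearing = atan2(-11.23, 45.05) mod 360° = 346.00° ≈ 346°.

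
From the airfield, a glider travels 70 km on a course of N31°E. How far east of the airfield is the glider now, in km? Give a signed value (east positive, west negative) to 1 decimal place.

36.1 km

Leg 1 (N31°E, 70 km): east 70 sin 31° = 36.05, north 70 cos 31° = 60.00
Net east component: 36.05 km.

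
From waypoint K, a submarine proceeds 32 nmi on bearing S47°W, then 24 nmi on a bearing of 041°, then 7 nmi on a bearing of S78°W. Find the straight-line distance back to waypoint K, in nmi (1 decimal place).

15.4 nmi

Leg 1 (S47°W, 32 nmi): east 32 sin 227° = -23.40, north 32 cos 227° = -21.82
Leg 2 (041°, 24 nmi): east 24 sin 41° = 15.75, north 24 cos 41° = 18.11
Leg 3 (S78°W, 7 nmi): east 7 sin 258° = -6.85, north 7 cos 258° = -1.46
Net: -14.50 east, -5.17 north. Distance = √((-14.50)² + (-5.17)²) = 15.398 nmi.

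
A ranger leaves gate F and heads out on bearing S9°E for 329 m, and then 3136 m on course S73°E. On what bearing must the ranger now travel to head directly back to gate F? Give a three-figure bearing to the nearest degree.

Leg 1 (S9°E, 329 m): east 329 sin 171° = 51.47, north 329 cos 171° = -324.95
Leg 2 (S73°E, 3136 m): east 3136 sin 107° = 2998.97, north 3136 cos 107° = -916.88
Net displacement: 3050.44 east, -1241.83 north. Direction back to start is (-3050.44, 1241.83): bearing = atan2(-3050.44, 1241.83) mod 360° = 292.15° ≈ 292°.

292°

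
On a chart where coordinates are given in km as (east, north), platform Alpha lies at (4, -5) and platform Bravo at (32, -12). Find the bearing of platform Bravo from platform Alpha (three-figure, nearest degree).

Δeast = 32 − 4 = 28.00; Δnorth = -12 − -5 = -7.00.
Bearing = atan2(Δeast, Δnorth) mod 360° = 104.04° ≈ 104°.

104°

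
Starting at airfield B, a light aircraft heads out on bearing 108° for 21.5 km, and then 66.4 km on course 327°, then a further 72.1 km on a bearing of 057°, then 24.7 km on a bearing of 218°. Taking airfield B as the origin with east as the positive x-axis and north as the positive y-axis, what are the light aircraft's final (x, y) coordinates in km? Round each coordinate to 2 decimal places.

Leg 1 (108°, 21.5 km): east 21.5 sin 108° = 20.45, north 21.5 cos 108° = -6.64
Leg 2 (327°, 66.4 km): east 66.4 sin 327° = -36.16, north 66.4 cos 327° = 55.69
Leg 3 (057°, 72.1 km): east 72.1 sin 57° = 60.47, north 72.1 cos 57° = 39.27
Leg 4 (218°, 24.7 km): east 24.7 sin 218° = -15.21, north 24.7 cos 218° = -19.46
Summing: 29.54 km east, 68.85 km north → (29.54, 68.85).

(29.54, 68.85)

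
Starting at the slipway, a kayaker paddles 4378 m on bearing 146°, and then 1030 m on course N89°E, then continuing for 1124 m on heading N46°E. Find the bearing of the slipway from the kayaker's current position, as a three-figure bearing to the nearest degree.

303°

Leg 1 (146°, 4378 m): east 4378 sin 146° = 2448.15, north 4378 cos 146° = -3629.53
Leg 2 (N89°E, 1030 m): east 1030 sin 89° = 1029.84, north 1030 cos 89° = 17.98
Leg 3 (N46°E, 1124 m): east 1124 sin 46° = 808.54, north 1124 cos 46° = 780.80
Net displacement: 4286.53 east, -2830.75 north. Direction back to start is (-4286.53, 2830.75): bearing = atan2(-4286.53, 2830.75) mod 360° = 303.44° ≈ 303°.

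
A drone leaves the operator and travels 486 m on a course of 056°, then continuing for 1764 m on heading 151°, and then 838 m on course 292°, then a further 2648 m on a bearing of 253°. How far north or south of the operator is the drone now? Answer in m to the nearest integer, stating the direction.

1731 m south

Leg 1 (056°, 486 m): east 486 sin 56° = 402.91, north 486 cos 56° = 271.77
Leg 2 (151°, 1764 m): east 1764 sin 151° = 855.20, north 1764 cos 151° = -1542.83
Leg 3 (292°, 838 m): east 838 sin 292° = -776.98, north 838 cos 292° = 313.92
Leg 4 (253°, 2648 m): east 2648 sin 253° = -2532.29, north 2648 cos 253° = -774.20
Net north component: -1731.34 m.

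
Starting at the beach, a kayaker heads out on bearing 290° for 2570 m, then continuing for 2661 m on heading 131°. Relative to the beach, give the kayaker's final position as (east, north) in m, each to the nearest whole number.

(-407, -867)

Leg 1 (290°, 2570 m): east 2570 sin 290° = -2415.01, north 2570 cos 290° = 878.99
Leg 2 (131°, 2661 m): east 2661 sin 131° = 2008.28, north 2661 cos 131° = -1745.77
Summing: -406.73 m east, -866.78 m north → (-407, -867).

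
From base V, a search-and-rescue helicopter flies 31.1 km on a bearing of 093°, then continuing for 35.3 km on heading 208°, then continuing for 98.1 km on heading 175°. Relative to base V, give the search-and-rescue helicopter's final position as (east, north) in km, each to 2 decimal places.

Leg 1 (093°, 31.1 km): east 31.1 sin 93° = 31.06, north 31.1 cos 93° = -1.63
Leg 2 (208°, 35.3 km): east 35.3 sin 208° = -16.57, north 35.3 cos 208° = -31.17
Leg 3 (175°, 98.1 km): east 98.1 sin 175° = 8.55, north 98.1 cos 175° = -97.73
Summing: 23.04 km east, -130.52 km north → (23.04, -130.52).

(23.04, -130.52)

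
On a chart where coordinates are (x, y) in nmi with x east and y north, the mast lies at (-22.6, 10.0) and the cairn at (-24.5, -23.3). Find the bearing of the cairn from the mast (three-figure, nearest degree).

183°

Δeast = -24.5 − -22.6 = -1.90; Δnorth = -23.3 − 10.0 = -33.30.
Bearing = atan2(Δeast, Δnorth) mod 360° = 183.27° ≈ 183°.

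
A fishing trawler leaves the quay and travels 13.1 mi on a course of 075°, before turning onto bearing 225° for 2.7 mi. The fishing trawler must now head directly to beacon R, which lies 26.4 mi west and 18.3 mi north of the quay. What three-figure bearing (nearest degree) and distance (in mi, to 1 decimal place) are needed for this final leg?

294°, 40.8 mi

Leg 1 (075°, 13.1 mi): east 13.1 sin 75° = 12.65, north 13.1 cos 75° = 3.39
Leg 2 (225°, 2.7 mi): east 2.7 sin 225° = -1.91, north 2.7 cos 225° = -1.91
Current position: (10.74, 1.48). Target: (-26.4, 18.3). Remaining: Δeast = -37.14, Δnorth = 16.82.
Bearing = atan2(-37.14, 16.82) mod 360° = 294.36°; distance = √((-37.14)² + (16.82)²) = 40.775 mi.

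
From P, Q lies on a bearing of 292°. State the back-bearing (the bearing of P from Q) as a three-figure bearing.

112°

Back-bearing = 292° − 180° = 112°.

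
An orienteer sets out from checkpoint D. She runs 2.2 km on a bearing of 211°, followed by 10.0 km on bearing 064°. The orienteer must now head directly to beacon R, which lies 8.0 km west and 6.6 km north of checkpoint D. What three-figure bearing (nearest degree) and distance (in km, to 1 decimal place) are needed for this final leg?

285°, 16.4 km

Leg 1 (211°, 2.2 km): east 2.2 sin 211° = -1.13, north 2.2 cos 211° = -1.89
Leg 2 (064°, 10.0 km): east 10.0 sin 64° = 8.99, north 10.0 cos 64° = 4.38
Current position: (7.85, 2.50). Target: (-8.0, 6.6). Remaining: Δeast = -15.85, Δnorth = 4.10.
Bearing = atan2(-15.85, 4.10) mod 360° = 284.51°; distance = √((-15.85)² + (4.10)²) = 16.377 km.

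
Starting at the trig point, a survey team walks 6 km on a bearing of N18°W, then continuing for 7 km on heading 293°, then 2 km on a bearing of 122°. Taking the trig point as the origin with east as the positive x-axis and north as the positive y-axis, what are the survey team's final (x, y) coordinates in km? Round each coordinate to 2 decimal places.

(-6.60, 7.38)

Leg 1 (N18°W, 6 km): east 6 sin 342° = -1.85, north 6 cos 342° = 5.71
Leg 2 (293°, 7 km): east 7 sin 293° = -6.44, north 7 cos 293° = 2.74
Leg 3 (122°, 2 km): east 2 sin 122° = 1.70, north 2 cos 122° = -1.06
Summing: -6.60 km east, 7.38 km north → (-6.60, 7.38).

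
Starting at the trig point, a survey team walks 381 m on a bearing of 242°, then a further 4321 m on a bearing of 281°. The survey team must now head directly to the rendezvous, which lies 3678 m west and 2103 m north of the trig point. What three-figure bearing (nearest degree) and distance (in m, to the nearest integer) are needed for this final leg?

032°, 1713 m

Leg 1 (242°, 381 m): east 381 sin 242° = -336.40, north 381 cos 242° = -178.87
Leg 2 (281°, 4321 m): east 4321 sin 281° = -4241.61, north 4321 cos 281° = 824.49
Current position: (-4578.01, 645.62). Target: (-3678, 2103). Remaining: Δeast = 900.01, Δnorth = 1457.38.
Bearing = atan2(900.01, 1457.38) mod 360° = 31.70°; distance = √((900.01)² + (1457.38)²) = 1712.890 m.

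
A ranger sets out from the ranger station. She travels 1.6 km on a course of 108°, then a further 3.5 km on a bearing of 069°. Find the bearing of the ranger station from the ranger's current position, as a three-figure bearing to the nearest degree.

Leg 1 (108°, 1.6 km): east 1.6 sin 108° = 1.52, north 1.6 cos 108° = -0.49
Leg 2 (069°, 3.5 km): east 3.5 sin 69° = 3.27, north 3.5 cos 69° = 1.25
Net displacement: 4.79 east, 0.76 north. Direction back to start is (-4.79, -0.76): bearing = atan2(-4.79, -0.76) mod 360° = 260.98° ≈ 261°.

261°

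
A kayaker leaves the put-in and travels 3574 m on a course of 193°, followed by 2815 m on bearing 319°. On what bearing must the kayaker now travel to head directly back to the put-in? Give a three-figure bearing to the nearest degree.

063°

Leg 1 (193°, 3574 m): east 3574 sin 193° = -803.98, north 3574 cos 193° = -3482.40
Leg 2 (319°, 2815 m): east 2815 sin 319° = -1846.81, north 2815 cos 319° = 2124.51
Net displacement: -2650.78 east, -1357.89 north. Direction back to start is (2650.78, 1357.89): bearing = atan2(2650.78, 1357.89) mod 360° = 62.88° ≈ 063°.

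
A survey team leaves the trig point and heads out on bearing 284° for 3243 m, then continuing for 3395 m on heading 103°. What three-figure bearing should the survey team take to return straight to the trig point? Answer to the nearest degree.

Leg 1 (284°, 3243 m): east 3243 sin 284° = -3146.67, north 3243 cos 284° = 784.55
Leg 2 (103°, 3395 m): east 3395 sin 103° = 3307.99, north 3395 cos 103° = -763.71
Net displacement: 161.32 east, 20.84 north. Direction back to start is (-161.32, -20.84): bearing = atan2(-161.32, -20.84) mod 360° = 262.64° ≈ 263°.

263°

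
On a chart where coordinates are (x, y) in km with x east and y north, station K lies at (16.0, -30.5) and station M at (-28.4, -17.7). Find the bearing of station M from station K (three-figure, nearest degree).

286°

Δeast = -28.4 − 16.0 = -44.40; Δnorth = -17.7 − -30.5 = 12.80.
Bearing = atan2(Δeast, Δnorth) mod 360° = 286.08° ≈ 286°.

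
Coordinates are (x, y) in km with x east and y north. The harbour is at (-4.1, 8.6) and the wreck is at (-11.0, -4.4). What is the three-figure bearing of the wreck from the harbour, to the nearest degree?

Δeast = -11.0 − -4.1 = -6.90; Δnorth = -4.4 − 8.6 = -13.00.
Bearing = atan2(Δeast, Δnorth) mod 360° = 207.96° ≈ 208°.

208°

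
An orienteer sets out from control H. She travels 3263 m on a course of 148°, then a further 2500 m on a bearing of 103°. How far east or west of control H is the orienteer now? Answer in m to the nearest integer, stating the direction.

Leg 1 (148°, 3263 m): east 3263 sin 148° = 1729.13, north 3263 cos 148° = -2767.18
Leg 2 (103°, 2500 m): east 2500 sin 103° = 2435.93, north 2500 cos 103° = -562.38
Net east component: 4165.05 m.

4165 m east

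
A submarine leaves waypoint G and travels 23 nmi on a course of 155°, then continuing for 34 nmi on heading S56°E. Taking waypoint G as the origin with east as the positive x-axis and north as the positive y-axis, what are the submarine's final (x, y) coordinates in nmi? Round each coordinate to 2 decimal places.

Leg 1 (155°, 23 nmi): east 23 sin 155° = 9.72, north 23 cos 155° = -20.85
Leg 2 (S56°E, 34 nmi): east 34 sin 124° = 28.19, north 34 cos 124° = -19.01
Summing: 37.91 nmi east, -39.86 nmi north → (37.91, -39.86).

(37.91, -39.86)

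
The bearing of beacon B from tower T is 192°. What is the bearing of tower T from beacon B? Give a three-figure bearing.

Back-bearing = 192° − 180° = 012°.

012°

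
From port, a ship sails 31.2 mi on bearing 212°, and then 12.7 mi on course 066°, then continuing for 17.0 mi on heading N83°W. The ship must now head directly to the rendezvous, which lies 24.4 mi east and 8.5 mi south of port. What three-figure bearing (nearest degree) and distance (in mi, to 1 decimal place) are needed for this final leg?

Leg 1 (212°, 31.2 mi): east 31.2 sin 212° = -16.53, north 31.2 cos 212° = -26.46
Leg 2 (066°, 12.7 mi): east 12.7 sin 66° = 11.60, north 12.7 cos 66° = 5.17
Leg 3 (N83°W, 17.0 mi): east 17.0 sin 277° = -16.87, north 17.0 cos 277° = 2.07
Current position: (-21.80, -19.22). Target: (24.4, -8.5). Remaining: Δeast = 46.20, Δnorth = 10.72.
Bearing = atan2(46.20, 10.72) mod 360° = 76.94°; distance = √((46.20)² + (10.72)²) = 47.432 mi.

077°, 47.4 mi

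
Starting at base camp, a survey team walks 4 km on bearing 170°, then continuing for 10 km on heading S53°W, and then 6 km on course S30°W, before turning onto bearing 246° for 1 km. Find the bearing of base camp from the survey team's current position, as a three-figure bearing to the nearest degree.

Leg 1 (170°, 4 km): east 4 sin 170° = 0.69, north 4 cos 170° = -3.94
Leg 2 (S53°W, 10 km): east 10 sin 233° = -7.99, north 10 cos 233° = -6.02
Leg 3 (S30°W, 6 km): east 6 sin 210° = -3.00, north 6 cos 210° = -5.20
Leg 4 (246°, 1 km): east 1 sin 246° = -0.91, north 1 cos 246° = -0.41
Net displacement: -11.21 east, -15.56 north. Direction back to start is (11.21, 15.56): bearing = atan2(11.21, 15.56) mod 360° = 35.76° ≈ 036°.

036°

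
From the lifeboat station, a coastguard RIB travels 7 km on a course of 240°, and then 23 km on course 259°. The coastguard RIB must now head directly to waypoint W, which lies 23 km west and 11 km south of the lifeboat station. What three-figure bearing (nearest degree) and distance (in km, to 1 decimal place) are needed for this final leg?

Leg 1 (240°, 7 km): east 7 sin 240° = -6.06, north 7 cos 240° = -3.50
Leg 2 (259°, 23 km): east 23 sin 259° = -22.58, north 23 cos 259° = -4.39
Current position: (-28.64, -7.89). Target: (-23, -11). Remaining: Δeast = 5.64, Δnorth = -3.11.
Bearing = atan2(5.64, -3.11) mod 360° = 118.89°; distance = √((5.64)² + (-3.11)²) = 6.441 km.

119°, 6.4 km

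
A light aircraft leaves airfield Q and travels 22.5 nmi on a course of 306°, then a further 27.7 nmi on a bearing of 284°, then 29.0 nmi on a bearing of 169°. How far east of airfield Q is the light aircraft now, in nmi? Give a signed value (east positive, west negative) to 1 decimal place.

-39.5 nmi

Leg 1 (306°, 22.5 nmi): east 22.5 sin 306° = -18.20, north 22.5 cos 306° = 13.23
Leg 2 (284°, 27.7 nmi): east 27.7 sin 284° = -26.88, north 27.7 cos 284° = 6.70
Leg 3 (169°, 29.0 nmi): east 29.0 sin 169° = 5.53, north 29.0 cos 169° = -28.47
Net east component: -39.55 nmi.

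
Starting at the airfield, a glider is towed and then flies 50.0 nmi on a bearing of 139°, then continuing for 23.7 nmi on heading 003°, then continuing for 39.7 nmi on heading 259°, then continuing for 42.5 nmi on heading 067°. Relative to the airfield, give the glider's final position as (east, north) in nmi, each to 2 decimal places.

(34.19, -5.04)

Leg 1 (139°, 50.0 nmi): east 50.0 sin 139° = 32.80, north 50.0 cos 139° = -37.74
Leg 2 (003°, 23.7 nmi): east 23.7 sin 3° = 1.24, north 23.7 cos 3° = 23.67
Leg 3 (259°, 39.7 nmi): east 39.7 sin 259° = -38.97, north 39.7 cos 259° = -7.58
Leg 4 (067°, 42.5 nmi): east 42.5 sin 67° = 39.12, north 42.5 cos 67° = 16.61
Summing: 34.19 nmi east, -5.04 nmi north → (34.19, -5.04).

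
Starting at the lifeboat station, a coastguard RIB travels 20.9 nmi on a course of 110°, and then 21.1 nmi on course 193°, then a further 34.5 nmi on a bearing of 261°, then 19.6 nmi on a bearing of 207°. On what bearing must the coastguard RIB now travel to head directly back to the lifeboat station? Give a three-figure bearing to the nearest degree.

029°

Leg 1 (110°, 20.9 nmi): east 20.9 sin 110° = 19.64, north 20.9 cos 110° = -7.15
Leg 2 (193°, 21.1 nmi): east 21.1 sin 193° = -4.75, north 21.1 cos 193° = -20.56
Leg 3 (261°, 34.5 nmi): east 34.5 sin 261° = -34.08, north 34.5 cos 261° = -5.40
Leg 4 (207°, 19.6 nmi): east 19.6 sin 207° = -8.90, north 19.6 cos 207° = -17.46
Net displacement: -28.08 east, -50.57 north. Direction back to start is (28.08, 50.57): bearing = atan2(28.08, 50.57) mod 360° = 29.04° ≈ 029°.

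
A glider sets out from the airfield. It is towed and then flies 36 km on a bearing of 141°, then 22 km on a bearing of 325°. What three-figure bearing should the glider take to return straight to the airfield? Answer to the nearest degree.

315°

Leg 1 (141°, 36 km): east 36 sin 141° = 22.66, north 36 cos 141° = -27.98
Leg 2 (325°, 22 km): east 22 sin 325° = -12.62, north 22 cos 325° = 18.02
Net displacement: 10.04 east, -9.96 north. Direction back to start is (-10.04, 9.96): bearing = atan2(-10.04, 9.96) mod 360° = 314.77° ≈ 315°.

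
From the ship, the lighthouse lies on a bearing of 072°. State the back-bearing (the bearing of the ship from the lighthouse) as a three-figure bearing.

Back-bearing = 072° + 180° = 252°.

252°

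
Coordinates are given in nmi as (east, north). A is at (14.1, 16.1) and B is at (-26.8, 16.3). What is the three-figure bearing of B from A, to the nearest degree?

270°

Δeast = -26.8 − 14.1 = -40.90; Δnorth = 16.3 − 16.1 = 0.20.
Bearing = atan2(Δeast, Δnorth) mod 360° = 270.28° ≈ 270°.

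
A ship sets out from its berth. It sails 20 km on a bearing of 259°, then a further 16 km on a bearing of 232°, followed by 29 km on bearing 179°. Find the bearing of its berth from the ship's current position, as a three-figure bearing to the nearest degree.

Leg 1 (259°, 20 km): east 20 sin 259° = -19.63, north 20 cos 259° = -3.82
Leg 2 (232°, 16 km): east 16 sin 232° = -12.61, north 16 cos 232° = -9.85
Leg 3 (179°, 29 km): east 29 sin 179° = 0.51, north 29 cos 179° = -29.00
Net displacement: -31.73 east, -42.66 north. Direction back to start is (31.73, 42.66): bearing = atan2(31.73, 42.66) mod 360° = 36.64° ≈ 037°.

037°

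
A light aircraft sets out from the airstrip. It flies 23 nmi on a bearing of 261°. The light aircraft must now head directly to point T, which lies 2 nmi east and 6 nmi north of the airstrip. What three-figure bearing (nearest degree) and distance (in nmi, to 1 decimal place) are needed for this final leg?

069°, 26.5 nmi

Leg 1 (261°, 23 nmi): east 23 sin 261° = -22.72, north 23 cos 261° = -3.60
Current position: (-22.72, -3.60). Target: (2, 6). Remaining: Δeast = 24.72, Δnorth = 9.60.
Bearing = atan2(24.72, 9.60) mod 360° = 68.78°; distance = √((24.72)² + (9.60)²) = 26.515 nmi.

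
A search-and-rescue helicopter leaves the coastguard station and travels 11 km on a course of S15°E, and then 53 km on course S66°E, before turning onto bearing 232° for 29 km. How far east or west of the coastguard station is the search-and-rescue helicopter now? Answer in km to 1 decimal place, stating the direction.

28.4 km east

Leg 1 (S15°E, 11 km): east 11 sin 165° = 2.85, north 11 cos 165° = -10.63
Leg 2 (S66°E, 53 km): east 53 sin 114° = 48.42, north 53 cos 114° = -21.56
Leg 3 (232°, 29 km): east 29 sin 232° = -22.85, north 29 cos 232° = -17.85
Net east component: 28.41 km.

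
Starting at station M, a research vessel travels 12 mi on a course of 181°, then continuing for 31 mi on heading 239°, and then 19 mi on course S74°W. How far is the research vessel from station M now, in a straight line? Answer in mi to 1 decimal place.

56.0 mi

Leg 1 (181°, 12 mi): east 12 sin 181° = -0.21, north 12 cos 181° = -12.00
Leg 2 (239°, 31 mi): east 31 sin 239° = -26.57, north 31 cos 239° = -15.97
Leg 3 (S74°W, 19 mi): east 19 sin 254° = -18.26, north 19 cos 254° = -5.24
Net: -45.05 east, -33.20 north. Distance = √((-45.05)² + (-33.20)²) = 55.959 mi.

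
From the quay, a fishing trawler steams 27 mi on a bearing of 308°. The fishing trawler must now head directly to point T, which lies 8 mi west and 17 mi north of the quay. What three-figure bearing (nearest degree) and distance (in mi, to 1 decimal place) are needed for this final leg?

088°, 13.3 mi

Leg 1 (308°, 27 mi): east 27 sin 308° = -21.28, north 27 cos 308° = 16.62
Current position: (-21.28, 16.62). Target: (-8, 17). Remaining: Δeast = 13.28, Δnorth = 0.38.
Bearing = atan2(13.28, 0.38) mod 360° = 88.37°; distance = √((13.28)² + (0.38)²) = 13.282 mi.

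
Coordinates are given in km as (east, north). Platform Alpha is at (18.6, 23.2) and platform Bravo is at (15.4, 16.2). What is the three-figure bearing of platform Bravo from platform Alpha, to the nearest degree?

205°

Δeast = 15.4 − 18.6 = -3.20; Δnorth = 16.2 − 23.2 = -7.00.
Bearing = atan2(Δeast, Δnorth) mod 360° = 204.57° ≈ 205°.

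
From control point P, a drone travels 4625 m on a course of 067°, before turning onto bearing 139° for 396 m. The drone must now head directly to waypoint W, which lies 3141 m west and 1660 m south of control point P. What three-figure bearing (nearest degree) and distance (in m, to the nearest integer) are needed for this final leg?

Leg 1 (067°, 4625 m): east 4625 sin 67° = 4257.33, north 4625 cos 67° = 1807.13
Leg 2 (139°, 396 m): east 396 sin 139° = 259.80, north 396 cos 139° = -298.86
Current position: (4517.13, 1508.27). Target: (-3141, -1660). Remaining: Δeast = -7658.13, Δnorth = -3168.27.
Bearing = atan2(-7658.13, -3168.27) mod 360° = 247.52°; distance = √((-7658.13)² + (-3168.27)²) = 8287.637 m.

248°, 8288 m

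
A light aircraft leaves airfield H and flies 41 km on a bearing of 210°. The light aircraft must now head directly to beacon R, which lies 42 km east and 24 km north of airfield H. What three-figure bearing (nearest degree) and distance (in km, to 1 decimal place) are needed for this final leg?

Leg 1 (210°, 41 km): east 41 sin 210° = -20.50, north 41 cos 210° = -35.51
Current position: (-20.50, -35.51). Target: (42, 24). Remaining: Δeast = 62.50, Δnorth = 59.51.
Bearing = atan2(62.50, 59.51) mod 360° = 46.41°; distance = √((62.50)² + (59.51)²) = 86.298 km.

046°, 86.3 km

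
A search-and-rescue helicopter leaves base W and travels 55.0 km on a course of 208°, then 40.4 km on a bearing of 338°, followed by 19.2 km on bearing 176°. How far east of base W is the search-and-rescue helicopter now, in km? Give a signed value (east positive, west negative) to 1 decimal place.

-39.6 km

Leg 1 (208°, 55.0 km): east 55.0 sin 208° = -25.82, north 55.0 cos 208° = -48.56
Leg 2 (338°, 40.4 km): east 40.4 sin 338° = -15.13, north 40.4 cos 338° = 37.46
Leg 3 (176°, 19.2 km): east 19.2 sin 176° = 1.34, north 19.2 cos 176° = -19.15
Net east component: -39.62 km.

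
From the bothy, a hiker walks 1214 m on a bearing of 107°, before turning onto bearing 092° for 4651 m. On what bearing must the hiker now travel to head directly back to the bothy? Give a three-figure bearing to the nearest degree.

Leg 1 (107°, 1214 m): east 1214 sin 107° = 1160.95, north 1214 cos 107° = -354.94
Leg 2 (092°, 4651 m): east 4651 sin 92° = 4648.17, north 4651 cos 92° = -162.32
Net displacement: 5809.12 east, -517.26 north. Direction back to start is (-5809.12, 517.26): bearing = atan2(-5809.12, 517.26) mod 360° = 275.09° ≈ 275°.

275°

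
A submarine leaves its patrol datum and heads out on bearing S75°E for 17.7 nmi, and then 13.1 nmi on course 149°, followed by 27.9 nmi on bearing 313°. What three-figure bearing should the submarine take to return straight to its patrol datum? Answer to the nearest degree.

Leg 1 (S75°E, 17.7 nmi): east 17.7 sin 105° = 17.10, north 17.7 cos 105° = -4.58
Leg 2 (149°, 13.1 nmi): east 13.1 sin 149° = 6.75, north 13.1 cos 149° = -11.23
Leg 3 (313°, 27.9 nmi): east 27.9 sin 313° = -20.40, north 27.9 cos 313° = 19.03
Net displacement: 3.44 east, 3.22 north. Direction back to start is (-3.44, -3.22): bearing = atan2(-3.44, -3.22) mod 360° = 226.90° ≈ 227°.

227°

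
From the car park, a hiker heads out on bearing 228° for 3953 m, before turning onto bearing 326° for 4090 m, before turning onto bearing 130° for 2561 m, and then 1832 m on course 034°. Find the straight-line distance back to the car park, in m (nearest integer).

2322 m

Leg 1 (228°, 3953 m): east 3953 sin 228° = -2937.65, north 3953 cos 228° = -2645.07
Leg 2 (326°, 4090 m): east 4090 sin 326° = -2287.10, north 4090 cos 326° = 3390.76
Leg 3 (130°, 2561 m): east 2561 sin 130° = 1961.84, north 2561 cos 130° = -1646.18
Leg 4 (034°, 1832 m): east 1832 sin 34° = 1024.44, north 1832 cos 34° = 1518.80
Net: -2238.47 east, 618.31 north. Distance = √((-2238.47)² + (618.31)²) = 2322.294 m.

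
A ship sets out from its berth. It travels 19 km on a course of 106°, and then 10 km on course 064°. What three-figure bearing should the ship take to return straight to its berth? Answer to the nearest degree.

272°

Leg 1 (106°, 19 km): east 19 sin 106° = 18.26, north 19 cos 106° = -5.24
Leg 2 (064°, 10 km): east 10 sin 64° = 8.99, north 10 cos 64° = 4.38
Net displacement: 27.25 east, -0.85 north. Direction back to start is (-27.25, 0.85): bearing = atan2(-27.25, 0.85) mod 360° = 271.79° ≈ 272°.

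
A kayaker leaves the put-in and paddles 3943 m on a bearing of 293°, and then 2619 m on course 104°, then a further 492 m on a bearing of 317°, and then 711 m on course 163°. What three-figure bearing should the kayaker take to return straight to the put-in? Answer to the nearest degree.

116°

Leg 1 (293°, 3943 m): east 3943 sin 293° = -3629.55, north 3943 cos 293° = 1540.65
Leg 2 (104°, 2619 m): east 2619 sin 104° = 2541.20, north 2619 cos 104° = -633.59
Leg 3 (317°, 492 m): east 492 sin 317° = -335.54, north 492 cos 317° = 359.83
Leg 4 (163°, 711 m): east 711 sin 163° = 207.88, north 711 cos 163° = -679.93
Net displacement: -1216.01 east, 586.95 north. Direction back to start is (1216.01, -586.95): bearing = atan2(1216.01, -586.95) mod 360° = 115.77° ≈ 116°.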